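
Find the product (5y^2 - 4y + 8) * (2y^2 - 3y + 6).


Distribute each term of the first polynomial:
  (5y^2)(2y^2 - 3y + 6) = 10y^4 - 15y^3 + 30y^2
  (-4y)(2y^2 - 3y + 6) = -8y^3 + 12y^2 - 24y
  (8)(2y^2 - 3y + 6) = 16y^2 - 24y + 48
Sum: 10y^4 - 23y^3 + 58y^2 - 48y + 48


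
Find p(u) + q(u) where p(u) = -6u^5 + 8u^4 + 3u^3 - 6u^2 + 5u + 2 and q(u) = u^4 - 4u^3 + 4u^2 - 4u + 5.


Align terms by degree and add:
  -6u^5 + 8u^4 + 3u^3 - 6u^2 + 5u + 2
+ u^4 - 4u^3 + 4u^2 - 4u + 5
= -6u^5 + 9u^4 - u^3 - 2u^2 + u + 7


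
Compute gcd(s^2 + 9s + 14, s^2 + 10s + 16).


Factor each:
  s^2 + 9s + 14 = (s + 2)(s + 7)
  s^2 + 10s + 16 = (s + 2)(s + 8)
Common monic factor: s + 2


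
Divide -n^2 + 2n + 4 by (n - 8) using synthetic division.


Synthetic division with c = 8. Coefficients: -1, 2, 4
Bring down -1.
  -1 * 8 = -8; -8 + 2 = -6
  -6 * 8 = -48; -48 + 4 = -44
Quotient: -n - 6, Remainder: -44


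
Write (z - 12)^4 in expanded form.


Expand (z - 12)^4 by repeated multiplication:
  (z - 12)^2 = z^2 - 24z + 144
  (z - 12)^3 = z^3 - 36z^2 + 432z - 1728
= z^4 - 48z^3 + 864z^2 - 6912z + 20736


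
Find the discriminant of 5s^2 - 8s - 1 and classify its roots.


D = b^2 - 4ac = (-8)^2 - 4(5)(-1) = 64 + 20 = 84
Since D > 0: two distinct irrational roots


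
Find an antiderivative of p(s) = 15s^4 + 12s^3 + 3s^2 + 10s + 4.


Reverse power rule on each term:
  ∫ 15s^4 ds = 3s^5
  ∫ 12s^3 ds = 3s^4
  ∫ 3s^2 ds = s^3
  ∫ 10s ds = 5s^2
  ∫ 4 ds = 4s
F(s) = 3s^5 + 3s^4 + s^3 + 5s^2 + 4s + C


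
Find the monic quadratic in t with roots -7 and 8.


p(t) = (t + 7)(t - 8)
Expand: t^2 - t - 56


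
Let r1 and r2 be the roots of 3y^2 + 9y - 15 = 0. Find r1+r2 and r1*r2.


For ay^2+by+c=0: sum = -b/a, product = c/a.
a=3, b=9, c=-15
Sum = -(9)/3 = -3
Product = (-15)/3 = -5


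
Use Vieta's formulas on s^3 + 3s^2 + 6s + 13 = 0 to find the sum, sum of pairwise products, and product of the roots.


Monic cubic s^3+bs^2+cs+d=0: sum=-b, pairwise sum=c, product=-d.
b=3, c=6, d=13
r1+r2+r3 = -3
r1r2+r1r3+r2r3 = 6
r1r2r3 = -13


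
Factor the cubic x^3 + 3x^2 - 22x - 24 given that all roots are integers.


Try integer roots (divisors of -24). x=-6: p(-6)=0.
Divide out (x + 6): quotient is x^2 - 3x - 4.
Factor the quadratic: (x + 1)(x - 4)
Result: (x + 6)(x + 1)(x - 4)


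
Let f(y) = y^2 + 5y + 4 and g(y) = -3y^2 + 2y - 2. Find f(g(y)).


Substitute g(y) into f:
f(g(y)) = 1*(-3y^2 + 2y - 2)^2 + 5*(-3y^2 + 2y - 2) + 4
(-3y^2 + 2y - 2)^2 = 9y^4 - 12y^3 + 16y^2 - 8y + 4
Expand and combine: 9y^4 - 12y^3 + y^2 + 2y - 2


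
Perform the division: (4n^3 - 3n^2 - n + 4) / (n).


(4n^3 - 3n^2 - n + 4) / (n)
Step 1: 4n^2 * (n) = 4n^3; subtract.
Step 2: -3n * (n) = -3n^2; subtract.
Step 3: -1 * (n) = -n; subtract.
Quotient: 4n^2 - 3n - 1, Remainder: 4


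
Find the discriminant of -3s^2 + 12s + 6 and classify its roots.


D = b^2 - 4ac = (12)^2 - 4(-3)(6) = 144 + 72 = 216
Since D > 0: two distinct irrational roots


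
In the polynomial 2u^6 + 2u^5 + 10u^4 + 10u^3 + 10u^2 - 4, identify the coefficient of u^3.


Read off the coefficient of u^3: 10


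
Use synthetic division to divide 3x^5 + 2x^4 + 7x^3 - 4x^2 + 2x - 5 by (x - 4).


Synthetic division with c = 4. Coefficients: 3, 2, 7, -4, 2, -5
Bring down 3.
  3 * 4 = 12; 12 + 2 = 14
  14 * 4 = 56; 56 + 7 = 63
  63 * 4 = 252; 252 - 4 = 248
  248 * 4 = 992; 992 + 2 = 994
  994 * 4 = 3976; 3976 - 5 = 3971
Quotient: 3x^4 + 14x^3 + 63x^2 + 248x + 994, Remainder: 3971


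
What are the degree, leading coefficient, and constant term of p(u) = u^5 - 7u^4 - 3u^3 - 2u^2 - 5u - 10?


Highest power of u is 5, with coefficient 1. Constant term is -10.
Degree = 5, leading coefficient = 1, constant term = -10


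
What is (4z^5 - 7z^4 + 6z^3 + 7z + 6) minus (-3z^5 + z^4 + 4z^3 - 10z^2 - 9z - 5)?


Distribute the minus sign:
  (4z^5 - 7z^4 + 6z^3 + 7z + 6)
- (-3z^5 + z^4 + 4z^3 - 10z^2 - 9z - 5)
Negate second polynomial: 3z^5 - z^4 - 4z^3 + 10z^2 + 9z + 5
Add: 7z^5 - 8z^4 + 2z^3 + 10z^2 + 16z + 11


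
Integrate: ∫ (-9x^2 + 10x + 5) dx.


Reverse power rule on each term:
  ∫ -9x^2 dx = -3x^3
  ∫ 10x dx = 5x^2
  ∫ 5 dx = 5x
F(x) = -3x^3 + 5x^2 + 5x + C


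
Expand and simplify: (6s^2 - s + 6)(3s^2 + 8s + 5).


Distribute each term of the first polynomial:
  (6s^2)(3s^2 + 8s + 5) = 18s^4 + 48s^3 + 30s^2
  (-s)(3s^2 + 8s + 5) = -3s^3 - 8s^2 - 5s
  (6)(3s^2 + 8s + 5) = 18s^2 + 48s + 30
Sum: 18s^4 + 45s^3 + 40s^2 + 43s + 30


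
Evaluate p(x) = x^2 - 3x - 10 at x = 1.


Using direct substitution:
  1 * (1)^2 = 1
  -3 * (1)^1 = -3
  constant: -10
Sum = 1 - 3 - 10 = -12


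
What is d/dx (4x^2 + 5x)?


Apply the power rule term by term:
  d/dx(4x^2) = 8x
  d/dx(5x) = 5
p'(x) = 8x + 5


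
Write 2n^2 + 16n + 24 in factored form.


Roots satisfy r1 + r2 = -b/a = -8 and r1*r2 = c/a = 12.
So r1 = -6, r2 = -2.
2n^2 + 16n + 24 = 2(n - r1)(n - r2) = 2(n + 6)(n + 2)


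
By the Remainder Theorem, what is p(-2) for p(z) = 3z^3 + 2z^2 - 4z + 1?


By the Remainder Theorem, the remainder equals p(-2):
  3*(-2)^3 = -24
  2*(-2)^2 = 8
  -4*(-2)^1 = 8
  constant: 1
Sum: -24 + 8 + 8 + 1 = -7


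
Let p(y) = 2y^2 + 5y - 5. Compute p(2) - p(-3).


p(2) = 13
p(-3) = -2
p(2) - p(-3) = 13 + 2 = 15


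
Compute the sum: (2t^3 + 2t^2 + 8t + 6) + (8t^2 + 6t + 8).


Align terms by degree and add:
  2t^3 + 2t^2 + 8t + 6
+ 8t^2 + 6t + 8
= 2t^3 + 10t^2 + 14t + 14


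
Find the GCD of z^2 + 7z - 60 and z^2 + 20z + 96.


Factor each:
  z^2 + 7z - 60 = (z + 12)(z - 5)
  z^2 + 20z + 96 = (z + 12)(z + 8)
Common monic factor: z + 12


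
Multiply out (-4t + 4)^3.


Expand (-4t + 4)^3 by repeated multiplication:
  (-4t + 4)^2 = 16t^2 - 32t + 16
= -64t^3 + 192t^2 - 192t + 64


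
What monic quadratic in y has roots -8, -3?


p(y) = (y + 8)(y + 3)
Expand: y^2 + 11y + 24


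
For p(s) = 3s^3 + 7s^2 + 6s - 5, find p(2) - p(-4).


p(2) = 59
p(-4) = -109
p(2) - p(-4) = 59 + 109 = 168


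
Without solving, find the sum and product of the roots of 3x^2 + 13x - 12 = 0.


For ax^2+bx+c=0: sum = -b/a, product = c/a.
a=3, b=13, c=-12
Sum = -(13)/3 = -13/3
Product = (-12)/3 = -4


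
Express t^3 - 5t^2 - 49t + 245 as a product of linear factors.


Try integer roots (divisors of 245). t=-7: p(-7)=0.
Divide out (t + 7): quotient is t^2 - 12t + 35.
Factor the quadratic: (t - 7)(t - 5)
Result: (t + 7)(t - 7)(t - 5)


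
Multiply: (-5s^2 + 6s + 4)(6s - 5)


Distribute each term of the first polynomial:
  (-5s^2)(6s - 5) = -30s^3 + 25s^2
  (6s)(6s - 5) = 36s^2 - 30s
  (4)(6s - 5) = 24s - 20
Sum: -30s^3 + 61s^2 - 6s - 20


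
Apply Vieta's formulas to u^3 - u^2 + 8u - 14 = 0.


Monic cubic u^3+bu^2+cu+d=0: sum=-b, pairwise sum=c, product=-d.
b=-1, c=8, d=-14
r1+r2+r3 = 1
r1r2+r1r3+r2r3 = 8
r1r2r3 = 14


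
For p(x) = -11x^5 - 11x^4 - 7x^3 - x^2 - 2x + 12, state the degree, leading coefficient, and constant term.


Highest power of x is 5, with coefficient -11. Constant term is 12.
Degree = 5, leading coefficient = -11, constant term = 12


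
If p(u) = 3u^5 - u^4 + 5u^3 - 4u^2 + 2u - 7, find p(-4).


Using direct substitution:
  3 * (-4)^5 = -3072
  -1 * (-4)^4 = -256
  5 * (-4)^3 = -320
  -4 * (-4)^2 = -64
  2 * (-4)^1 = -8
  constant: -7
Sum = -3072 - 256 - 320 - 64 - 8 - 7 = -3727


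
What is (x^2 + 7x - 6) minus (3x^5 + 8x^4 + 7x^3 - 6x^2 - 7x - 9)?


Distribute the minus sign:
  (x^2 + 7x - 6)
- (3x^5 + 8x^4 + 7x^3 - 6x^2 - 7x - 9)
Negate second polynomial: -3x^5 - 8x^4 - 7x^3 + 6x^2 + 7x + 9
Add: -3x^5 - 8x^4 - 7x^3 + 7x^2 + 14x + 3


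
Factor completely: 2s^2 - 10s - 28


Roots satisfy r1 + r2 = -b/a = 5 and r1*r2 = c/a = -14.
So r1 = -2, r2 = 7.
2s^2 - 10s - 28 = 2(s - r1)(s - r2) = 2(s + 2)(s - 7)


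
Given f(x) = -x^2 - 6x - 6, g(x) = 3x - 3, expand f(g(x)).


Substitute g(x) into f:
f(g(x)) = -1*(3x - 3)^2 + (-6)*(3x - 3) + (-6)
(3x - 3)^2 = 9x^2 - 18x + 9
Expand and combine: -9x^2 + 3


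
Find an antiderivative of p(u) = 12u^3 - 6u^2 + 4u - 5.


Reverse power rule on each term:
  ∫ 12u^3 du = 3u^4
  ∫ -6u^2 du = -2u^3
  ∫ 4u du = 2u^2
  ∫ -5 du = -5u
F(u) = 3u^4 - 2u^3 + 2u^2 - 5u + C


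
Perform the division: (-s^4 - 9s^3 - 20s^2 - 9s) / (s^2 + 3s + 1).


(-s^4 - 9s^3 - 20s^2 - 9s) / (s^2 + 3s + 1)
Step 1: -s^2 * (s^2 + 3s + 1) = -s^4 - 3s^3 - s^2; subtract.
Step 2: -6s * (s^2 + 3s + 1) = -6s^3 - 18s^2 - 6s; subtract.
Step 3: -1 * (s^2 + 3s + 1) = -s^2 - 3s - 1; subtract.
Quotient: -s^2 - 6s - 1, Remainder: 1


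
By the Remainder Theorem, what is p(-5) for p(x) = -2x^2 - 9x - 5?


By the Remainder Theorem, the remainder equals p(-5):
  -2*(-5)^2 = -50
  -9*(-5)^1 = 45
  constant: -5
Sum: -50 + 45 - 5 = -10


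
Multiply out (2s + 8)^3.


Expand (2s + 8)^3 by repeated multiplication:
  (2s + 8)^2 = 4s^2 + 32s + 64
= 8s^3 + 96s^2 + 384s + 512


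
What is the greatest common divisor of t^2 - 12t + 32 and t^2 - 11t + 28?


Factor each:
  t^2 - 12t + 32 = (t - 4)(t - 8)
  t^2 - 11t + 28 = (t - 4)(t - 7)
Common monic factor: t - 4


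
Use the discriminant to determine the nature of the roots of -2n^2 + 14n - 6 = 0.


D = b^2 - 4ac = (14)^2 - 4(-2)(-6) = 196 - 48 = 148
Since D > 0: two distinct irrational roots


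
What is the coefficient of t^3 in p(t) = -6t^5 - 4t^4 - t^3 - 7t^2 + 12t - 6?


Read off the coefficient of t^3: -1


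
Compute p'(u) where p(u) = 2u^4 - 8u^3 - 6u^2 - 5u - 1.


Apply the power rule term by term:
  d/du(2u^4) = 8u^3
  d/du(-8u^3) = -24u^2
  d/du(-6u^2) = -12u
  d/du(-5u) = -5
  d/du(-1) = 0
p'(u) = 8u^3 - 24u^2 - 12u - 5


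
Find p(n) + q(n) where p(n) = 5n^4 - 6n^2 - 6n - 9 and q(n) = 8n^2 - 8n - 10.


Align terms by degree and add:
  5n^4 - 6n^2 - 6n - 9
+ 8n^2 - 8n - 10
= 5n^4 + 2n^2 - 14n - 19


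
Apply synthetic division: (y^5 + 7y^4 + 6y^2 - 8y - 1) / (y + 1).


Synthetic division with c = -1. Coefficients: 1, 7, 0, 6, -8, -1
Bring down 1.
  1 * -1 = -1; -1 + 7 = 6
  6 * -1 = -6; -6 + 0 = -6
  -6 * -1 = 6; 6 + 6 = 12
  12 * -1 = -12; -12 - 8 = -20
  -20 * -1 = 20; 20 - 1 = 19
Quotient: y^4 + 6y^3 - 6y^2 + 12y - 20, Remainder: 19


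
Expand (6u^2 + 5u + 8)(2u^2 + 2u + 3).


Distribute each term of the first polynomial:
  (6u^2)(2u^2 + 2u + 3) = 12u^4 + 12u^3 + 18u^2
  (5u)(2u^2 + 2u + 3) = 10u^3 + 10u^2 + 15u
  (8)(2u^2 + 2u + 3) = 16u^2 + 16u + 24
Sum: 12u^4 + 22u^3 + 44u^2 + 31u + 24


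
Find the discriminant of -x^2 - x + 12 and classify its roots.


D = b^2 - 4ac = (-1)^2 - 4(-1)(12) = 1 + 48 = 49
Since D > 0: two distinct rational roots


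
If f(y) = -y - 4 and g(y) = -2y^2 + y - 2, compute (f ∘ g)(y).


Substitute g(y) into f:
f(g(y)) = -1*(-2y^2 + y - 2) + (-4)
Expand and combine: 2y^2 - y - 2


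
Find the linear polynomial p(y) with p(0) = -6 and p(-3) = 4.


p(y) = my + b. Using p(0)=-6, p(-3)=4:
m = (-6 - 4)/(0 + 3) = -10/3 = -10/3
b = -6 - m*(0) = -6 = -6
p(y) = -(10/3)y - 6


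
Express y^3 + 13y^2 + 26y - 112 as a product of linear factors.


Try integer roots (divisors of -112). y=-7: p(-7)=0.
Divide out (y + 7): quotient is y^2 + 6y - 16.
Factor the quadratic: (y - 2)(y + 8)
Result: (y + 7)(y - 2)(y + 8)


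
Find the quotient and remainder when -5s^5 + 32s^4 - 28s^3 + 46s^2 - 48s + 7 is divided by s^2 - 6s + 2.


(-5s^5 + 32s^4 - 28s^3 + 46s^2 - 48s + 7) / (s^2 - 6s + 2)
Step 1: -5s^3 * (s^2 - 6s + 2) = -5s^5 + 30s^4 - 10s^3; subtract.
Step 2: 2s^2 * (s^2 - 6s + 2) = 2s^4 - 12s^3 + 4s^2; subtract.
Step 3: -6s * (s^2 - 6s + 2) = -6s^3 + 36s^2 - 12s; subtract.
Step 4: 6 * (s^2 - 6s + 2) = 6s^2 - 36s + 12; subtract.
Quotient: -5s^3 + 2s^2 - 6s + 6, Remainder: -5


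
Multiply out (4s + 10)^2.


Expand (4s + 10)^2 by repeated multiplication:
= 16s^2 + 80s + 100


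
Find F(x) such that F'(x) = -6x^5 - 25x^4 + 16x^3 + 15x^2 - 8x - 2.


Reverse power rule on each term:
  ∫ -6x^5 dx = -x^6
  ∫ -25x^4 dx = -5x^5
  ∫ 16x^3 dx = 4x^4
  ∫ 15x^2 dx = 5x^3
  ∫ -8x dx = -4x^2
  ∫ -2 dx = -2x
F(x) = -x^6 - 5x^5 + 4x^4 + 5x^3 - 4x^2 - 2x + C


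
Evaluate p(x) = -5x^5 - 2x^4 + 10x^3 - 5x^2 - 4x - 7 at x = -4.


Using direct substitution:
  -5 * (-4)^5 = 5120
  -2 * (-4)^4 = -512
  10 * (-4)^3 = -640
  -5 * (-4)^2 = -80
  -4 * (-4)^1 = 16
  constant: -7
Sum = 5120 - 512 - 640 - 80 + 16 - 7 = 3897


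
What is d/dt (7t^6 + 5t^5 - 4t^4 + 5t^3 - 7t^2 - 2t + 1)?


Apply the power rule term by term:
  d/dt(7t^6) = 42t^5
  d/dt(5t^5) = 25t^4
  d/dt(-4t^4) = -16t^3
  d/dt(5t^3) = 15t^2
  d/dt(-7t^2) = -14t
  d/dt(-2t) = -2
  d/dt(1) = 0
p'(t) = 42t^5 + 25t^4 - 16t^3 + 15t^2 - 14t - 2


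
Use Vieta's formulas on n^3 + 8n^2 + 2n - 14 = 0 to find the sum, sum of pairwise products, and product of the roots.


Monic cubic n^3+bn^2+cn+d=0: sum=-b, pairwise sum=c, product=-d.
b=8, c=2, d=-14
r1+r2+r3 = -8
r1r2+r1r3+r2r3 = 2
r1r2r3 = 14


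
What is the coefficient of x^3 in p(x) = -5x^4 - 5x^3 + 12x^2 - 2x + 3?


Read off the coefficient of x^3: -5


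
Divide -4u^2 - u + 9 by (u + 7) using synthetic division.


Synthetic division with c = -7. Coefficients: -4, -1, 9
Bring down -4.
  -4 * -7 = 28; 28 - 1 = 27
  27 * -7 = -189; -189 + 9 = -180
Quotient: -4u + 27, Remainder: -180


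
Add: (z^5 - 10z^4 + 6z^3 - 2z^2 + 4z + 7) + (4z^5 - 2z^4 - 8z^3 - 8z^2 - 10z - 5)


Align terms by degree and add:
  z^5 - 10z^4 + 6z^3 - 2z^2 + 4z + 7
+ 4z^5 - 2z^4 - 8z^3 - 8z^2 - 10z - 5
= 5z^5 - 12z^4 - 2z^3 - 10z^2 - 6z + 2


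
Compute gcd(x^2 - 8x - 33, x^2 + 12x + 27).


Factor each:
  x^2 - 8x - 33 = (x + 3)(x - 11)
  x^2 + 12x + 27 = (x + 3)(x + 9)
Common monic factor: x + 3


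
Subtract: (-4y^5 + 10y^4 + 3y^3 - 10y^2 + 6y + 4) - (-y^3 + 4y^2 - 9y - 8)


Distribute the minus sign:
  (-4y^5 + 10y^4 + 3y^3 - 10y^2 + 6y + 4)
- (-y^3 + 4y^2 - 9y - 8)
Negate second polynomial: y^3 - 4y^2 + 9y + 8
Add: -4y^5 + 10y^4 + 4y^3 - 14y^2 + 15y + 12


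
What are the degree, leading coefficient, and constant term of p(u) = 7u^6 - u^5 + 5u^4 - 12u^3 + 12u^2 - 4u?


Highest power of u is 6, with coefficient 7. Constant term is 0.
Degree = 6, leading coefficient = 7, constant term = 0


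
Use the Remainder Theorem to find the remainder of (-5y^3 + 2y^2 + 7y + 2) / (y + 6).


By the Remainder Theorem, the remainder equals p(-6):
  -5*(-6)^3 = 1080
  2*(-6)^2 = 72
  7*(-6)^1 = -42
  constant: 2
Sum: 1080 + 72 - 42 + 2 = 1112


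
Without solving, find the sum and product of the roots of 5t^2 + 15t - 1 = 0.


For at^2+bt+c=0: sum = -b/a, product = c/a.
a=5, b=15, c=-1
Sum = -(15)/5 = -3
Product = (-1)/5 = -1/5


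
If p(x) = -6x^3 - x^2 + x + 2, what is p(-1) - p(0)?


p(-1) = 6
p(0) = 2
p(-1) - p(0) = 6 - 2 = 4


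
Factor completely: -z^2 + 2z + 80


Roots satisfy r1 + r2 = -b/a = 2 and r1*r2 = c/a = -80.
So r1 = 10, r2 = -8.
-z^2 + 2z + 80 = -(z - r1)(z - r2) = -(z - 10)(z + 8)


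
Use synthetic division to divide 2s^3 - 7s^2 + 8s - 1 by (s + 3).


Synthetic division with c = -3. Coefficients: 2, -7, 8, -1
Bring down 2.
  2 * -3 = -6; -6 - 7 = -13
  -13 * -3 = 39; 39 + 8 = 47
  47 * -3 = -141; -141 - 1 = -142
Quotient: 2s^2 - 13s + 47, Remainder: -142


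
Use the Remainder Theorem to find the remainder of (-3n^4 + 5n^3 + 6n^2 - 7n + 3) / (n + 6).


By the Remainder Theorem, the remainder equals p(-6):
  -3*(-6)^4 = -3888
  5*(-6)^3 = -1080
  6*(-6)^2 = 216
  -7*(-6)^1 = 42
  constant: 3
Sum: -3888 - 1080 + 216 + 42 + 3 = -4707


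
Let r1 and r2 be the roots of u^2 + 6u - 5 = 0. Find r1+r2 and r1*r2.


For au^2+bu+c=0: sum = -b/a, product = c/a.
a=1, b=6, c=-5
Sum = -(6)/1 = -6
Product = (-5)/1 = -5


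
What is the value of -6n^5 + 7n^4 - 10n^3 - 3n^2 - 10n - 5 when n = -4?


Using direct substitution:
  -6 * (-4)^5 = 6144
  7 * (-4)^4 = 1792
  -10 * (-4)^3 = 640
  -3 * (-4)^2 = -48
  -10 * (-4)^1 = 40
  constant: -5
Sum = 6144 + 1792 + 640 - 48 + 40 - 5 = 8563


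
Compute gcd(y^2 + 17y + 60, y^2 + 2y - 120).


Factor each:
  y^2 + 17y + 60 = (y + 12)(y + 5)
  y^2 + 2y - 120 = (y + 12)(y - 10)
Common monic factor: y + 12


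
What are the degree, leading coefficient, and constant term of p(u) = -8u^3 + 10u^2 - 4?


Highest power of u is 3, with coefficient -8. Constant term is -4.
Degree = 3, leading coefficient = -8, constant term = -4


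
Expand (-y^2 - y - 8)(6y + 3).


Distribute each term of the first polynomial:
  (-y^2)(6y + 3) = -6y^3 - 3y^2
  (-y)(6y + 3) = -6y^2 - 3y
  (-8)(6y + 3) = -48y - 24
Sum: -6y^3 - 9y^2 - 51y - 24


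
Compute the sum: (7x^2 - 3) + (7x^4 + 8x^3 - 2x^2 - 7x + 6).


Align terms by degree and add:
  7x^2 - 3
+ 7x^4 + 8x^3 - 2x^2 - 7x + 6
= 7x^4 + 8x^3 + 5x^2 - 7x + 3


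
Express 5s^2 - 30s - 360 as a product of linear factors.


Roots satisfy r1 + r2 = -b/a = 6 and r1*r2 = c/a = -72.
So r1 = 12, r2 = -6.
5s^2 - 30s - 360 = 5(s - r1)(s - r2) = 5(s - 12)(s + 6)


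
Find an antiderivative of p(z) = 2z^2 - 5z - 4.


Reverse power rule on each term:
  ∫ 2z^2 dz = (2/3)z^3
  ∫ -5z dz = -(5/2)z^2
  ∫ -4 dz = -4z
F(z) = (2/3)z^3 - (5/2)z^2 - 4z + C


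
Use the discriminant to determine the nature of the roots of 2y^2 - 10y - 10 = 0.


D = b^2 - 4ac = (-10)^2 - 4(2)(-10) = 100 + 80 = 180
Since D > 0: two distinct irrational roots


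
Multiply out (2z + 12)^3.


Expand (2z + 12)^3 by repeated multiplication:
  (2z + 12)^2 = 4z^2 + 48z + 144
= 8z^3 + 144z^2 + 864z + 1728


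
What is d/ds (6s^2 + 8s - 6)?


Apply the power rule term by term:
  d/ds(6s^2) = 12s
  d/ds(8s) = 8
  d/ds(-6) = 0
p'(s) = 12s + 8


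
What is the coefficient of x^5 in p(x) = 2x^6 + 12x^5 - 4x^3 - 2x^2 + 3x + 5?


Read off the coefficient of x^5: 12


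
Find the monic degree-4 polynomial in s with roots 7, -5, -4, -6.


p(s) = (s - 7)(s + 5)(s + 4)(s + 6)
Expand: s^4 + 8s^3 - 31s^2 - 398s - 840


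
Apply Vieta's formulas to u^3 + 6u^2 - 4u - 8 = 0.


Monic cubic u^3+bu^2+cu+d=0: sum=-b, pairwise sum=c, product=-d.
b=6, c=-4, d=-8
r1+r2+r3 = -6
r1r2+r1r3+r2r3 = -4
r1r2r3 = 8


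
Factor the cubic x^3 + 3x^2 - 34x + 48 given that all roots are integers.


Try integer roots (divisors of 48). x=3: p(3)=0.
Divide out (x - 3): quotient is x^2 + 6x - 16.
Factor the quadratic: (x - 2)(x + 8)
Result: (x - 3)(x - 2)(x + 8)


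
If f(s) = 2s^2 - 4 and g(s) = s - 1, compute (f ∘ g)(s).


Substitute g(s) into f:
f(g(s)) = 2*(s - 1)^2 + (-4)
(s - 1)^2 = s^2 - 2s + 1
Expand and combine: 2s^2 - 4s - 2


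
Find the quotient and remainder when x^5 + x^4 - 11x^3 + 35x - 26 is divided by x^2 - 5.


(x^5 + x^4 - 11x^3 + 35x - 26) / (x^2 - 5)
Step 1: x^3 * (x^2 - 5) = x^5 - 5x^3; subtract.
Step 2: x^2 * (x^2 - 5) = x^4 - 5x^2; subtract.
Step 3: -6x * (x^2 - 5) = -6x^3 + 30x; subtract.
Step 4: 5 * (x^2 - 5) = 5x^2 - 25; subtract.
Quotient: x^3 + x^2 - 6x + 5, Remainder: 5x - 1


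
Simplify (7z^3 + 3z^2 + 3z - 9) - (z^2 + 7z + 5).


Distribute the minus sign:
  (7z^3 + 3z^2 + 3z - 9)
- (z^2 + 7z + 5)
Negate second polynomial: -z^2 - 7z - 5
Add: 7z^3 + 2z^2 - 4z - 14


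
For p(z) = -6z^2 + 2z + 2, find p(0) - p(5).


p(0) = 2
p(5) = -138
p(0) - p(5) = 2 + 138 = 140


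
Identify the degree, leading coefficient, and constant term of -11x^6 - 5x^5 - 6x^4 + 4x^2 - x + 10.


Highest power of x is 6, with coefficient -11. Constant term is 10.
Degree = 6, leading coefficient = -11, constant term = 10


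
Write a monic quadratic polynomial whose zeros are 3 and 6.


p(x) = (x - 3)(x - 6)
Expand: x^2 - 9x + 18


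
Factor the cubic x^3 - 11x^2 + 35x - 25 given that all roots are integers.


Try integer roots (divisors of -25). x=5: p(5)=0.
Divide out (x - 5): quotient is x^2 - 6x + 5.
Factor the quadratic: (x - 5)(x - 1)
Result: (x - 5)(x - 5)(x - 1)


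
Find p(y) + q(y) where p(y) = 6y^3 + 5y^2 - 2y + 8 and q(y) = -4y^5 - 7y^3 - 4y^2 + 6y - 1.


Align terms by degree and add:
  6y^3 + 5y^2 - 2y + 8
  -4y^5 - 7y^3 - 4y^2 + 6y - 1
= -4y^5 - y^3 + y^2 + 4y + 7


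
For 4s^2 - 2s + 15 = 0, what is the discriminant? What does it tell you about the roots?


D = b^2 - 4ac = (-2)^2 - 4(4)(15) = 4 - 240 = -236
Since D < 0: two complex conjugate roots (no real roots)


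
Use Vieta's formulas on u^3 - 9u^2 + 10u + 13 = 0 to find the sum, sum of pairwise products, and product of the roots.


Monic cubic u^3+bu^2+cu+d=0: sum=-b, pairwise sum=c, product=-d.
b=-9, c=10, d=13
r1+r2+r3 = 9
r1r2+r1r3+r2r3 = 10
r1r2r3 = -13


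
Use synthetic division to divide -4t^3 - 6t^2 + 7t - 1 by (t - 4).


Synthetic division with c = 4. Coefficients: -4, -6, 7, -1
Bring down -4.
  -4 * 4 = -16; -16 - 6 = -22
  -22 * 4 = -88; -88 + 7 = -81
  -81 * 4 = -324; -324 - 1 = -325
Quotient: -4t^2 - 22t - 81, Remainder: -325


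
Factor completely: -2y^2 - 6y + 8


Roots satisfy r1 + r2 = -b/a = -3 and r1*r2 = c/a = -4.
So r1 = 1, r2 = -4.
-2y^2 - 6y + 8 = -2(y - r1)(y - r2) = -2(y - 1)(y + 4)


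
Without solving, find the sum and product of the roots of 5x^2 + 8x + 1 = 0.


For ax^2+bx+c=0: sum = -b/a, product = c/a.
a=5, b=8, c=1
Sum = -(8)/5 = -8/5
Product = (1)/5 = 1/5


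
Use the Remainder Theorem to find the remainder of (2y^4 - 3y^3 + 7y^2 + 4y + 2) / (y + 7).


By the Remainder Theorem, the remainder equals p(-7):
  2*(-7)^4 = 4802
  -3*(-7)^3 = 1029
  7*(-7)^2 = 343
  4*(-7)^1 = -28
  constant: 2
Sum: 4802 + 1029 + 343 - 28 + 2 = 6148


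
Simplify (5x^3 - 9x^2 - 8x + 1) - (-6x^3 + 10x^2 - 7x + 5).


Distribute the minus sign:
  (5x^3 - 9x^2 - 8x + 1)
- (-6x^3 + 10x^2 - 7x + 5)
Negate second polynomial: 6x^3 - 10x^2 + 7x - 5
Add: 11x^3 - 19x^2 - x - 4


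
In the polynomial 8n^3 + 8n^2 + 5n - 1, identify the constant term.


Read off the constant term: -1


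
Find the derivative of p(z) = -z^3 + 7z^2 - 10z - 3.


Apply the power rule term by term:
  d/dz(-z^3) = -3z^2
  d/dz(7z^2) = 14z
  d/dz(-10z) = -10
  d/dz(-3) = 0
p'(z) = -3z^2 + 14z - 10


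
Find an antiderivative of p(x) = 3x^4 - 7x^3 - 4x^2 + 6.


Reverse power rule on each term:
  ∫ 3x^4 dx = (3/5)x^5
  ∫ -7x^3 dx = -(7/4)x^4
  ∫ -4x^2 dx = -(4/3)x^3
  ∫ 6 dx = 6x
F(x) = (3/5)x^5 - (7/4)x^4 - (4/3)x^3 + 6x + C


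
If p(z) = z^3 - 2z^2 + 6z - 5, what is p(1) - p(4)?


p(1) = 0
p(4) = 51
p(1) - p(4) = 0 - 51 = -51


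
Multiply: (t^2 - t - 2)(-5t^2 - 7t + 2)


Distribute each term of the first polynomial:
  (t^2)(-5t^2 - 7t + 2) = -5t^4 - 7t^3 + 2t^2
  (-t)(-5t^2 - 7t + 2) = 5t^3 + 7t^2 - 2t
  (-2)(-5t^2 - 7t + 2) = 10t^2 + 14t - 4
Sum: -5t^4 - 2t^3 + 19t^2 + 12t - 4


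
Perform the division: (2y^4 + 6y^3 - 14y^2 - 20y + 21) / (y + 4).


(2y^4 + 6y^3 - 14y^2 - 20y + 21) / (y + 4)
Step 1: 2y^3 * (y + 4) = 2y^4 + 8y^3; subtract.
Step 2: -2y^2 * (y + 4) = -2y^3 - 8y^2; subtract.
Step 3: -6y * (y + 4) = -6y^2 - 24y; subtract.
Step 4: 4 * (y + 4) = 4y + 16; subtract.
Quotient: 2y^3 - 2y^2 - 6y + 4, Remainder: 5


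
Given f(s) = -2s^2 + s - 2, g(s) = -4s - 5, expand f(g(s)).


Substitute g(s) into f:
f(g(s)) = -2*(-4s - 5)^2 + 1*(-4s - 5) + (-2)
(-4s - 5)^2 = 16s^2 + 40s + 25
Expand and combine: -32s^2 - 84s - 57


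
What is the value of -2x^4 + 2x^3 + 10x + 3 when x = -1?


Using direct substitution:
  -2 * (-1)^4 = -2
  2 * (-1)^3 = -2
  0 * (-1)^2 = 0
  10 * (-1)^1 = -10
  constant: 3
Sum = -2 - 2 + 0 - 10 + 3 = -11


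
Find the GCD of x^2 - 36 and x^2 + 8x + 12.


Factor each:
  x^2 - 36 = (x + 6)(x - 6)
  x^2 + 8x + 12 = (x + 6)(x + 2)
Common monic factor: x + 6


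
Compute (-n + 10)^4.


Expand (-n + 10)^4 by repeated multiplication:
  (-n + 10)^2 = n^2 - 20n + 100
  (-n + 10)^3 = -n^3 + 30n^2 - 300n + 1000
= n^4 - 40n^3 + 600n^2 - 4000n + 10000


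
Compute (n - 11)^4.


Expand (n - 11)^4 by repeated multiplication:
  (n - 11)^2 = n^2 - 22n + 121
  (n - 11)^3 = n^3 - 33n^2 + 363n - 1331
= n^4 - 44n^3 + 726n^2 - 5324n + 14641


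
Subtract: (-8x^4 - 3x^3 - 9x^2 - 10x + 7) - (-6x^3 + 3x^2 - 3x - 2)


Distribute the minus sign:
  (-8x^4 - 3x^3 - 9x^2 - 10x + 7)
- (-6x^3 + 3x^2 - 3x - 2)
Negate second polynomial: 6x^3 - 3x^2 + 3x + 2
Add: -8x^4 + 3x^3 - 12x^2 - 7x + 9


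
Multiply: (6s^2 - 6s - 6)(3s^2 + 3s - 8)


Distribute each term of the first polynomial:
  (6s^2)(3s^2 + 3s - 8) = 18s^4 + 18s^3 - 48s^2
  (-6s)(3s^2 + 3s - 8) = -18s^3 - 18s^2 + 48s
  (-6)(3s^2 + 3s - 8) = -18s^2 - 18s + 48
Sum: 18s^4 - 84s^2 + 30s + 48


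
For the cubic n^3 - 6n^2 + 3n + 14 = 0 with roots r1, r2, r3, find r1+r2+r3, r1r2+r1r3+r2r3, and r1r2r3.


Monic cubic n^3+bn^2+cn+d=0: sum=-b, pairwise sum=c, product=-d.
b=-6, c=3, d=14
r1+r2+r3 = 6
r1r2+r1r3+r2r3 = 3
r1r2r3 = -14


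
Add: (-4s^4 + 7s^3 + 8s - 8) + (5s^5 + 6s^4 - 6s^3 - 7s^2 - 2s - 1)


Align terms by degree and add:
  -4s^4 + 7s^3 + 8s - 8
+ 5s^5 + 6s^4 - 6s^3 - 7s^2 - 2s - 1
= 5s^5 + 2s^4 + s^3 - 7s^2 + 6s - 9


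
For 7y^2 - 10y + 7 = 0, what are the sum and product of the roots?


For ay^2+by+c=0: sum = -b/a, product = c/a.
a=7, b=-10, c=7
Sum = -(-10)/7 = 10/7
Product = (7)/7 = 1


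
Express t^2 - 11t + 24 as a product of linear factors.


Roots satisfy r1 + r2 = -b/a = 11 and r1*r2 = c/a = 24.
So r1 = 3, r2 = 8.
t^2 - 11t + 24 = (t - r1)(t - r2) = (t - 3)(t - 8)


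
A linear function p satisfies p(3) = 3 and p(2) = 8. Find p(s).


p(s) = ms + b. Using p(3)=3, p(2)=8:
m = (3 - 8)/(3 - 2) = -5/1 = -5
b = 3 - m*(3) = 3 + 15 = 18
p(s) = -5s + 18


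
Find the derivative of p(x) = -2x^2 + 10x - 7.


Apply the power rule term by term:
  d/dx(-2x^2) = -4x
  d/dx(10x) = 10
  d/dx(-7) = 0
p'(x) = -4x + 10


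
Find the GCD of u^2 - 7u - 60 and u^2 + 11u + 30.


Factor each:
  u^2 - 7u - 60 = (u + 5)(u - 12)
  u^2 + 11u + 30 = (u + 5)(u + 6)
Common monic factor: u + 5


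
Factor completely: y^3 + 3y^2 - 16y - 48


Try integer roots (divisors of -48). y=4: p(4)=0.
Divide out (y - 4): quotient is y^2 + 7y + 12.
Factor the quadratic: (y + 3)(y + 4)
Result: (y - 4)(y + 3)(y + 4)


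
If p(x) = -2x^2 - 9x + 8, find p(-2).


Using direct substitution:
  -2 * (-2)^2 = -8
  -9 * (-2)^1 = 18
  constant: 8
Sum = -8 + 18 + 8 = 18


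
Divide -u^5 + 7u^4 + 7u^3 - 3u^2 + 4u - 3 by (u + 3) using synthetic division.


Synthetic division with c = -3. Coefficients: -1, 7, 7, -3, 4, -3
Bring down -1.
  -1 * -3 = 3; 3 + 7 = 10
  10 * -3 = -30; -30 + 7 = -23
  -23 * -3 = 69; 69 - 3 = 66
  66 * -3 = -198; -198 + 4 = -194
  -194 * -3 = 582; 582 - 3 = 579
Quotient: -u^4 + 10u^3 - 23u^2 + 66u - 194, Remainder: 579


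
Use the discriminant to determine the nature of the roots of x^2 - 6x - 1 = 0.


D = b^2 - 4ac = (-6)^2 - 4(1)(-1) = 36 + 4 = 40
Since D > 0: two distinct irrational roots


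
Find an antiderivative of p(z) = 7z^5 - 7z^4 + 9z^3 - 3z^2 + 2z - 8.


Reverse power rule on each term:
  ∫ 7z^5 dz = (7/6)z^6
  ∫ -7z^4 dz = -(7/5)z^5
  ∫ 9z^3 dz = (9/4)z^4
  ∫ -3z^2 dz = -z^3
  ∫ 2z dz = z^2
  ∫ -8 dz = -8z
F(z) = (7/6)z^6 - (7/5)z^5 + (9/4)z^4 - z^3 + z^2 - 8z + C


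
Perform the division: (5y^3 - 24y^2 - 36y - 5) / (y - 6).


(5y^3 - 24y^2 - 36y - 5) / (y - 6)
Step 1: 5y^2 * (y - 6) = 5y^3 - 30y^2; subtract.
Step 2: 6y * (y - 6) = 6y^2 - 36y; subtract.
Step 3: 0 * (y - 6) = 0; subtract.
Quotient: 5y^2 + 6y, Remainder: -5


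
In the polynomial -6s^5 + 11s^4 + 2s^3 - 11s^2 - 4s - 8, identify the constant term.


Read off the constant term: -8


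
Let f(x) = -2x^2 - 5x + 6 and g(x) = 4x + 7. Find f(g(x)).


Substitute g(x) into f:
f(g(x)) = -2*(4x + 7)^2 + (-5)*(4x + 7) + 6
(4x + 7)^2 = 16x^2 + 56x + 49
Expand and combine: -32x^2 - 132x - 127


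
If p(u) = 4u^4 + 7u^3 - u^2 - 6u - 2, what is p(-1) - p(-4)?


p(-1) = 0
p(-4) = 582
p(-1) - p(-4) = 0 - 582 = -582


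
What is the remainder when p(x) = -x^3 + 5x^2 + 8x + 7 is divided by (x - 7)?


By the Remainder Theorem, the remainder equals p(7):
  -1*(7)^3 = -343
  5*(7)^2 = 245
  8*(7)^1 = 56
  constant: 7
Sum: -343 + 245 + 56 + 7 = -35


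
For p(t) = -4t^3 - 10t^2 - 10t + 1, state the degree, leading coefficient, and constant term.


Highest power of t is 3, with coefficient -4. Constant term is 1.
Degree = 3, leading coefficient = -4, constant term = 1


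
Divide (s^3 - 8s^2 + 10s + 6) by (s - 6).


(s^3 - 8s^2 + 10s + 6) / (s - 6)
Step 1: s^2 * (s - 6) = s^3 - 6s^2; subtract.
Step 2: -2s * (s - 6) = -2s^2 + 12s; subtract.
Step 3: -2 * (s - 6) = -2s + 12; subtract.
Quotient: s^2 - 2s - 2, Remainder: -6


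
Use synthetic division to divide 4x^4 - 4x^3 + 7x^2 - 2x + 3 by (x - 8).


Synthetic division with c = 8. Coefficients: 4, -4, 7, -2, 3
Bring down 4.
  4 * 8 = 32; 32 - 4 = 28
  28 * 8 = 224; 224 + 7 = 231
  231 * 8 = 1848; 1848 - 2 = 1846
  1846 * 8 = 14768; 14768 + 3 = 14771
Quotient: 4x^3 + 28x^2 + 231x + 1846, Remainder: 14771


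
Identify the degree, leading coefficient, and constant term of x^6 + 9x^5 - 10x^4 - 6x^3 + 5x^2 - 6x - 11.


Highest power of x is 6, with coefficient 1. Constant term is -11.
Degree = 6, leading coefficient = 1, constant term = -11


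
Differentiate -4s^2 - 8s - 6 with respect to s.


Apply the power rule term by term:
  d/ds(-4s^2) = -8s
  d/ds(-8s) = -8
  d/ds(-6) = 0
p'(s) = -8s - 8


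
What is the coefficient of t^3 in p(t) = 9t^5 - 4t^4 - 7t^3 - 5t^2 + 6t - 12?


Read off the coefficient of t^3: -7


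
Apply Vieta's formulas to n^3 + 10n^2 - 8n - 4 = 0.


Monic cubic n^3+bn^2+cn+d=0: sum=-b, pairwise sum=c, product=-d.
b=10, c=-8, d=-4
r1+r2+r3 = -10
r1r2+r1r3+r2r3 = -8
r1r2r3 = 4


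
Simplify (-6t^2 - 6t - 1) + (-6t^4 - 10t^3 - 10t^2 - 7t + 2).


Align terms by degree and add:
  -6t^2 - 6t - 1
  -6t^4 - 10t^3 - 10t^2 - 7t + 2
= -6t^4 - 10t^3 - 16t^2 - 13t + 1


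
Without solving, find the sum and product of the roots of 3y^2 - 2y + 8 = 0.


For ay^2+by+c=0: sum = -b/a, product = c/a.
a=3, b=-2, c=8
Sum = -(-2)/3 = 2/3
Product = (8)/3 = 8/3


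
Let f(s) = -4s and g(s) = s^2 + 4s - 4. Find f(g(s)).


Substitute g(s) into f:
f(g(s)) = -4*(s^2 + 4s - 4)
Expand and combine: -4s^2 - 16s + 16


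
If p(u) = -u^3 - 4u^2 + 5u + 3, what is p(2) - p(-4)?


p(2) = -11
p(-4) = -17
p(2) - p(-4) = -11 + 17 = 6


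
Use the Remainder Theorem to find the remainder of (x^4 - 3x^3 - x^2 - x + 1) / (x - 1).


By the Remainder Theorem, the remainder equals p(1):
  1*(1)^4 = 1
  -3*(1)^3 = -3
  -1*(1)^2 = -1
  -1*(1)^1 = -1
  constant: 1
Sum: 1 - 3 - 1 - 1 + 1 = -3


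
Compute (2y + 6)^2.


Expand (2y + 6)^2 by repeated multiplication:
= 4y^2 + 24y + 36


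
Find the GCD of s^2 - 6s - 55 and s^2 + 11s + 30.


Factor each:
  s^2 - 6s - 55 = (s + 5)(s - 11)
  s^2 + 11s + 30 = (s + 5)(s + 6)
Common monic factor: s + 5


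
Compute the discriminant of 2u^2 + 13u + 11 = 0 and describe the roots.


D = b^2 - 4ac = (13)^2 - 4(2)(11) = 169 - 88 = 81
Since D > 0: two distinct rational roots


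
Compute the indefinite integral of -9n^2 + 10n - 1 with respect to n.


Reverse power rule on each term:
  ∫ -9n^2 dn = -3n^3
  ∫ 10n dn = 5n^2
  ∫ -1 dn = -n
F(n) = -3n^3 + 5n^2 - n + C


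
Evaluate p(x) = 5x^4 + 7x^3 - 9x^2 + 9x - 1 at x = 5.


Using direct substitution:
  5 * (5)^4 = 3125
  7 * (5)^3 = 875
  -9 * (5)^2 = -225
  9 * (5)^1 = 45
  constant: -1
Sum = 3125 + 875 - 225 + 45 - 1 = 3819


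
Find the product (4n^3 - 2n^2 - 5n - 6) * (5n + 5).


Distribute each term of the first polynomial:
  (4n^3)(5n + 5) = 20n^4 + 20n^3
  (-2n^2)(5n + 5) = -10n^3 - 10n^2
  (-5n)(5n + 5) = -25n^2 - 25n
  (-6)(5n + 5) = -30n - 30
Sum: 20n^4 + 10n^3 - 35n^2 - 55n - 30


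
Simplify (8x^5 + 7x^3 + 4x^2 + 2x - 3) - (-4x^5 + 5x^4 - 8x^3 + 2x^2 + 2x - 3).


Distribute the minus sign:
  (8x^5 + 7x^3 + 4x^2 + 2x - 3)
- (-4x^5 + 5x^4 - 8x^3 + 2x^2 + 2x - 3)
Negate second polynomial: 4x^5 - 5x^4 + 8x^3 - 2x^2 - 2x + 3
Add: 12x^5 - 5x^4 + 15x^3 + 2x^2


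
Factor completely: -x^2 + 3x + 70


Roots satisfy r1 + r2 = -b/a = 3 and r1*r2 = c/a = -70.
So r1 = -7, r2 = 10.
-x^2 + 3x + 70 = -(x - r1)(x - r2) = -(x + 7)(x - 10)


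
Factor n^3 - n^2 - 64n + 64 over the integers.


Try integer roots (divisors of 64). n=1: p(1)=0.
Divide out (n - 1): quotient is n^2 - 64.
Factor the quadratic: (n + 8)(n - 8)
Result: (n - 1)(n + 8)(n - 8)


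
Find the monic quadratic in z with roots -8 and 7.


p(z) = (z + 8)(z - 7)
Expand: z^2 + z - 56


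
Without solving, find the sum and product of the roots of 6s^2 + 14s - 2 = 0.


For as^2+bs+c=0: sum = -b/a, product = c/a.
a=6, b=14, c=-2
Sum = -(14)/6 = -7/3
Product = (-2)/6 = -1/3


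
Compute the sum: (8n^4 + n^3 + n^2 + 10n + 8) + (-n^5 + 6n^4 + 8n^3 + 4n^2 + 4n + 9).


Align terms by degree and add:
  8n^4 + n^3 + n^2 + 10n + 8
  -n^5 + 6n^4 + 8n^3 + 4n^2 + 4n + 9
= -n^5 + 14n^4 + 9n^3 + 5n^2 + 14n + 17


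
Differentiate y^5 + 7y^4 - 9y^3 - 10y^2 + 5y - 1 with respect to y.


Apply the power rule term by term:
  d/dy(y^5) = 5y^4
  d/dy(7y^4) = 28y^3
  d/dy(-9y^3) = -27y^2
  d/dy(-10y^2) = -20y
  d/dy(5y) = 5
  d/dy(-1) = 0
p'(y) = 5y^4 + 28y^3 - 27y^2 - 20y + 5


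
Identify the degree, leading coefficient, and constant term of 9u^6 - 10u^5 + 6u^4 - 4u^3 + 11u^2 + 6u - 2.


Highest power of u is 6, with coefficient 9. Constant term is -2.
Degree = 6, leading coefficient = 9, constant term = -2


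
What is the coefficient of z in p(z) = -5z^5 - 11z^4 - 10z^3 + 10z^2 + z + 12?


Read off the coefficient of z: 1


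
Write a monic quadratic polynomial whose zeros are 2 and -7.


p(x) = (x - 2)(x + 7)
Expand: x^2 + 5x - 14


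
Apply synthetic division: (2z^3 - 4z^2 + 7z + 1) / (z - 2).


Synthetic division with c = 2. Coefficients: 2, -4, 7, 1
Bring down 2.
  2 * 2 = 4; 4 - 4 = 0
  0 * 2 = 0; 0 + 7 = 7
  7 * 2 = 14; 14 + 1 = 15
Quotient: 2z^2 + 7, Remainder: 15


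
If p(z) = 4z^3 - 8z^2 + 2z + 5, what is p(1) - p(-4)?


p(1) = 3
p(-4) = -387
p(1) - p(-4) = 3 + 387 = 390


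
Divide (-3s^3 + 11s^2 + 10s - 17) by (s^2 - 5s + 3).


(-3s^3 + 11s^2 + 10s - 17) / (s^2 - 5s + 3)
Step 1: -3s * (s^2 - 5s + 3) = -3s^3 + 15s^2 - 9s; subtract.
Step 2: -4 * (s^2 - 5s + 3) = -4s^2 + 20s - 12; subtract.
Quotient: -3s - 4, Remainder: -s - 5


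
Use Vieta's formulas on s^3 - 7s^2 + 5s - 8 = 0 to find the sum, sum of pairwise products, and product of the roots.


Monic cubic s^3+bs^2+cs+d=0: sum=-b, pairwise sum=c, product=-d.
b=-7, c=5, d=-8
r1+r2+r3 = 7
r1r2+r1r3+r2r3 = 5
r1r2r3 = 8


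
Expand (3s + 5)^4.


Expand (3s + 5)^4 by repeated multiplication:
  (3s + 5)^2 = 9s^2 + 30s + 25
  (3s + 5)^3 = 27s^3 + 135s^2 + 225s + 125
= 81s^4 + 540s^3 + 1350s^2 + 1500s + 625


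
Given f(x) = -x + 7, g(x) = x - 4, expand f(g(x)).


Substitute g(x) into f:
f(g(x)) = -1*(x - 4) + 7
Expand and combine: -x + 11


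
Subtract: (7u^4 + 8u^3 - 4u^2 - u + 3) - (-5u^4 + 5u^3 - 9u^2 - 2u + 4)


Distribute the minus sign:
  (7u^4 + 8u^3 - 4u^2 - u + 3)
- (-5u^4 + 5u^3 - 9u^2 - 2u + 4)
Negate second polynomial: 5u^4 - 5u^3 + 9u^2 + 2u - 4
Add: 12u^4 + 3u^3 + 5u^2 + u - 1


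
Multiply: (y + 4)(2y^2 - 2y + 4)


Distribute each term of the first polynomial:
  (y)(2y^2 - 2y + 4) = 2y^3 - 2y^2 + 4y
  (4)(2y^2 - 2y + 4) = 8y^2 - 8y + 16
Sum: 2y^3 + 6y^2 - 4y + 16


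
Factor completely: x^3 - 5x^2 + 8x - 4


Try integer roots (divisors of -4). x=1: p(1)=0.
Divide out (x - 1): quotient is x^2 - 4x + 4.
Factor the quadratic: (x - 2)(x - 2)
Result: (x - 1)(x - 2)(x - 2)


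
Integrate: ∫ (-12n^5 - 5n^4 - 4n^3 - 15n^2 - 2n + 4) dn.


Reverse power rule on each term:
  ∫ -12n^5 dn = -2n^6
  ∫ -5n^4 dn = -n^5
  ∫ -4n^3 dn = -n^4
  ∫ -15n^2 dn = -5n^3
  ∫ -2n dn = -n^2
  ∫ 4 dn = 4n
F(n) = -2n^6 - n^5 - n^4 - 5n^3 - n^2 + 4n + C


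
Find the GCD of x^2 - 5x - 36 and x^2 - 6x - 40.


Factor each:
  x^2 - 5x - 36 = (x + 4)(x - 9)
  x^2 - 6x - 40 = (x + 4)(x - 10)
Common monic factor: x + 4


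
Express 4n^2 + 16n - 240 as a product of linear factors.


Roots satisfy r1 + r2 = -b/a = -4 and r1*r2 = c/a = -60.
So r1 = 6, r2 = -10.
4n^2 + 16n - 240 = 4(n - r1)(n - r2) = 4(n - 6)(n + 10)


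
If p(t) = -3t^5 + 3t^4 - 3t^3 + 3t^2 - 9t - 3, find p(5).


Using direct substitution:
  -3 * (5)^5 = -9375
  3 * (5)^4 = 1875
  -3 * (5)^3 = -375
  3 * (5)^2 = 75
  -9 * (5)^1 = -45
  constant: -3
Sum = -9375 + 1875 - 375 + 75 - 45 - 3 = -7848


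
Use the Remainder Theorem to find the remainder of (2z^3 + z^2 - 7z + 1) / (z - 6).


By the Remainder Theorem, the remainder equals p(6):
  2*(6)^3 = 432
  1*(6)^2 = 36
  -7*(6)^1 = -42
  constant: 1
Sum: 432 + 36 - 42 + 1 = 427


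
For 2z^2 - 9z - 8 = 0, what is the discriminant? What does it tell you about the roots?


D = b^2 - 4ac = (-9)^2 - 4(2)(-8) = 81 + 64 = 145
Since D > 0: two distinct irrational roots


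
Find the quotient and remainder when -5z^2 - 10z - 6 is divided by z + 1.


(-5z^2 - 10z - 6) / (z + 1)
Step 1: -5z * (z + 1) = -5z^2 - 5z; subtract.
Step 2: -5 * (z + 1) = -5z - 5; subtract.
Quotient: -5z - 5, Remainder: -1


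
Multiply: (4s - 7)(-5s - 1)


Distribute each term of the first polynomial:
  (4s)(-5s - 1) = -20s^2 - 4s
  (-7)(-5s - 1) = 35s + 7
Sum: -20s^2 + 31s + 7


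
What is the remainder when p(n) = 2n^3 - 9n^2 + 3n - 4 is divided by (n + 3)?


By the Remainder Theorem, the remainder equals p(-3):
  2*(-3)^3 = -54
  -9*(-3)^2 = -81
  3*(-3)^1 = -9
  constant: -4
Sum: -54 - 81 - 9 - 4 = -148


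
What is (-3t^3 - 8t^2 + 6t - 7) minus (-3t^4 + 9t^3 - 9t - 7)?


Distribute the minus sign:
  (-3t^3 - 8t^2 + 6t - 7)
- (-3t^4 + 9t^3 - 9t - 7)
Negate second polynomial: 3t^4 - 9t^3 + 9t + 7
Add: 3t^4 - 12t^3 - 8t^2 + 15t


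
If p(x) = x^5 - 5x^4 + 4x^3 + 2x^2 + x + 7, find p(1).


Using direct substitution:
  1 * (1)^5 = 1
  -5 * (1)^4 = -5
  4 * (1)^3 = 4
  2 * (1)^2 = 2
  1 * (1)^1 = 1
  constant: 7
Sum = 1 - 5 + 4 + 2 + 1 + 7 = 10


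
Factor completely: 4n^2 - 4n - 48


Roots satisfy r1 + r2 = -b/a = 1 and r1*r2 = c/a = -12.
So r1 = -3, r2 = 4.
4n^2 - 4n - 48 = 4(n - r1)(n - r2) = 4(n + 3)(n - 4)


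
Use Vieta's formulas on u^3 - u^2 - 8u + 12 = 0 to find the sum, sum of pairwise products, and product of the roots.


Monic cubic u^3+bu^2+cu+d=0: sum=-b, pairwise sum=c, product=-d.
b=-1, c=-8, d=12
r1+r2+r3 = 1
r1r2+r1r3+r2r3 = -8
r1r2r3 = -12


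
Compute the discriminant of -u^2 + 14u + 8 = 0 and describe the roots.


D = b^2 - 4ac = (14)^2 - 4(-1)(8) = 196 + 32 = 228
Since D > 0: two distinct irrational roots


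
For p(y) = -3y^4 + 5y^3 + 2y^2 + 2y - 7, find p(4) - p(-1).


p(4) = -415
p(-1) = -15
p(4) - p(-1) = -415 + 15 = -400


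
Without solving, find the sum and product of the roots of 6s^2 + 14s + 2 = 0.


For as^2+bs+c=0: sum = -b/a, product = c/a.
a=6, b=14, c=2
Sum = -(14)/6 = -7/3
Product = (2)/6 = 1/3


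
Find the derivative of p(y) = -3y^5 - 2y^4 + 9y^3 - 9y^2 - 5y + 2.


Apply the power rule term by term:
  d/dy(-3y^5) = -15y^4
  d/dy(-2y^4) = -8y^3
  d/dy(9y^3) = 27y^2
  d/dy(-9y^2) = -18y
  d/dy(-5y) = -5
  d/dy(2) = 0
p'(y) = -15y^4 - 8y^3 + 27y^2 - 18y - 5


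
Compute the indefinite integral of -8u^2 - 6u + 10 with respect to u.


Reverse power rule on each term:
  ∫ -8u^2 du = -(8/3)u^3
  ∫ -6u du = -3u^2
  ∫ 10 du = 10u
F(u) = -(8/3)u^3 - 3u^2 + 10u + C


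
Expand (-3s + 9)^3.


Expand (-3s + 9)^3 by repeated multiplication:
  (-3s + 9)^2 = 9s^2 - 54s + 81
= -27s^3 + 243s^2 - 729s + 729


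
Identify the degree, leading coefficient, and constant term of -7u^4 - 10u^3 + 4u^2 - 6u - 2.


Highest power of u is 4, with coefficient -7. Constant term is -2.
Degree = 4, leading coefficient = -7, constant term = -2
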